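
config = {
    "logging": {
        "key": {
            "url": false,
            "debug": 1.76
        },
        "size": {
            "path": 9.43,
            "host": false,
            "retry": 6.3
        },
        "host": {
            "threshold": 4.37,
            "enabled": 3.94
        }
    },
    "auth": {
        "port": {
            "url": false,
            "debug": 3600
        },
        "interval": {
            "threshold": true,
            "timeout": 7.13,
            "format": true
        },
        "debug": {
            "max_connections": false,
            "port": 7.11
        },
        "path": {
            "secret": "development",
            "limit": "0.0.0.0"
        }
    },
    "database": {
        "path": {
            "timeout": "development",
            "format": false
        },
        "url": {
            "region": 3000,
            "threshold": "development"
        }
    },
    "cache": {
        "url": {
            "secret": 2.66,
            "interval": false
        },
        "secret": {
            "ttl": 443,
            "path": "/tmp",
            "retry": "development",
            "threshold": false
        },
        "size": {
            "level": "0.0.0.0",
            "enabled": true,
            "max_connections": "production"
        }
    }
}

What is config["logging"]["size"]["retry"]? 6.3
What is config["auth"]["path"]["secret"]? "development"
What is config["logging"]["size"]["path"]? 9.43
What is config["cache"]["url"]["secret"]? 2.66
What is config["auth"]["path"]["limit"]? "0.0.0.0"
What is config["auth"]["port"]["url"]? False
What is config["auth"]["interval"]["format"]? True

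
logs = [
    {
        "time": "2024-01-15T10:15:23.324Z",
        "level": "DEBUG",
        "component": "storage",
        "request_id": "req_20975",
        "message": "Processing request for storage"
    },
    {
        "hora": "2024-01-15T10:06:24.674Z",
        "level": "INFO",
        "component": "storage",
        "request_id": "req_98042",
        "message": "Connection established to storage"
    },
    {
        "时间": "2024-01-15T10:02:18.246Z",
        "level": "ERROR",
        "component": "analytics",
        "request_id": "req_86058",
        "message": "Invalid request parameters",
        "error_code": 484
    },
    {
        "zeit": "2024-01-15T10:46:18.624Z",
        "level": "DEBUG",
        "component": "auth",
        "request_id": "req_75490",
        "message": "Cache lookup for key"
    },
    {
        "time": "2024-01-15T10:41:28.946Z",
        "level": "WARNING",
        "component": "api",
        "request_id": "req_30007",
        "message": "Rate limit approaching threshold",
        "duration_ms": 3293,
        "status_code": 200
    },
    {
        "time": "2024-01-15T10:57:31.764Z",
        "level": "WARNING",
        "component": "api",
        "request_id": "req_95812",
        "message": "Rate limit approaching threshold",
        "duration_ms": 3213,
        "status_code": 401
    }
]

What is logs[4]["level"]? "WARNING"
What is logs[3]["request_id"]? "req_75490"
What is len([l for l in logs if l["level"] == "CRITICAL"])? 0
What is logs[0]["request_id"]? "req_20975"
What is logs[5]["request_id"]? "req_95812"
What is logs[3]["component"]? "auth"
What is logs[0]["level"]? "DEBUG"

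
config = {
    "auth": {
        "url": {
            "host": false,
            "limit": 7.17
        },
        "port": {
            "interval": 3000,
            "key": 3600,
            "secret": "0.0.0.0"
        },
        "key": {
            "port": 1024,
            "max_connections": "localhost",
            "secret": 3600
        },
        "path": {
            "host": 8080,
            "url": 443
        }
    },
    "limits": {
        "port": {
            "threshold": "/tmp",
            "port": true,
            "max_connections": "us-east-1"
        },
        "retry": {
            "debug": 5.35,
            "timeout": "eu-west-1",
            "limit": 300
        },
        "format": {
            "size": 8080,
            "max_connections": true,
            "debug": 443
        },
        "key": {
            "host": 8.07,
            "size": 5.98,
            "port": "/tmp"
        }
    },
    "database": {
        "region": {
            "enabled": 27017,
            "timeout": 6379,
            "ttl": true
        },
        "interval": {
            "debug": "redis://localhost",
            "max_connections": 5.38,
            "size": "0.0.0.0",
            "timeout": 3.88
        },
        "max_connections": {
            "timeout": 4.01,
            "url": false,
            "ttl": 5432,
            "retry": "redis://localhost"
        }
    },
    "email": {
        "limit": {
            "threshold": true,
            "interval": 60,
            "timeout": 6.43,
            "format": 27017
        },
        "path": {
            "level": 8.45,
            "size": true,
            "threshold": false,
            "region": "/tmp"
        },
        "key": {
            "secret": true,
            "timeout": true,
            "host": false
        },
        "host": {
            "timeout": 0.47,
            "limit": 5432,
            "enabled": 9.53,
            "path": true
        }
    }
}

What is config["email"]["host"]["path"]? True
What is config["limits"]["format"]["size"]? 8080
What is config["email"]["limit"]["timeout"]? 6.43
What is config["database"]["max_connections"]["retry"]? "redis://localhost"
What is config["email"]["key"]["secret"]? True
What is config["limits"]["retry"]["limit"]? 300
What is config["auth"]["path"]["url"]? 443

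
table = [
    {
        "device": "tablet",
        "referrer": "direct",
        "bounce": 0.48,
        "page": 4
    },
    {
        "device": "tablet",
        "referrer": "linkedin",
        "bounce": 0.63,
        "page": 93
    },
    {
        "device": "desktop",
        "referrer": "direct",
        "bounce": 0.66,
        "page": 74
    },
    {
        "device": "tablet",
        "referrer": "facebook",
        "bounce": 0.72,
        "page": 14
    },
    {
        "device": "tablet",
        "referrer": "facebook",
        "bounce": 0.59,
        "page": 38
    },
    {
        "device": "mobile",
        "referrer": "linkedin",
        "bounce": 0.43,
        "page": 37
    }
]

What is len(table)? 6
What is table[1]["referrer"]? "linkedin"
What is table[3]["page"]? 14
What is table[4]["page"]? 38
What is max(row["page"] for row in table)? 93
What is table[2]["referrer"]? "direct"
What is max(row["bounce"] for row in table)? 0.72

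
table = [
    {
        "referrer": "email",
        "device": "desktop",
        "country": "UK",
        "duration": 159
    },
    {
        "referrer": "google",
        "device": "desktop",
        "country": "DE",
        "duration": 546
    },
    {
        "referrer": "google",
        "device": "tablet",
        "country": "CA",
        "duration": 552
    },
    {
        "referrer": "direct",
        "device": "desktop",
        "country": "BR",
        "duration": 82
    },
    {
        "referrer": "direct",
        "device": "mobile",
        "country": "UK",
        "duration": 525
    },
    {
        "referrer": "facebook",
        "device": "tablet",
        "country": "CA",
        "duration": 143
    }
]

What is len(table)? 6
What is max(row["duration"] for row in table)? 552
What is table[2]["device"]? "tablet"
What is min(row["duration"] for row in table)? 82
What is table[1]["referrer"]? "google"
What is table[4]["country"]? "UK"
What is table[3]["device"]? "desktop"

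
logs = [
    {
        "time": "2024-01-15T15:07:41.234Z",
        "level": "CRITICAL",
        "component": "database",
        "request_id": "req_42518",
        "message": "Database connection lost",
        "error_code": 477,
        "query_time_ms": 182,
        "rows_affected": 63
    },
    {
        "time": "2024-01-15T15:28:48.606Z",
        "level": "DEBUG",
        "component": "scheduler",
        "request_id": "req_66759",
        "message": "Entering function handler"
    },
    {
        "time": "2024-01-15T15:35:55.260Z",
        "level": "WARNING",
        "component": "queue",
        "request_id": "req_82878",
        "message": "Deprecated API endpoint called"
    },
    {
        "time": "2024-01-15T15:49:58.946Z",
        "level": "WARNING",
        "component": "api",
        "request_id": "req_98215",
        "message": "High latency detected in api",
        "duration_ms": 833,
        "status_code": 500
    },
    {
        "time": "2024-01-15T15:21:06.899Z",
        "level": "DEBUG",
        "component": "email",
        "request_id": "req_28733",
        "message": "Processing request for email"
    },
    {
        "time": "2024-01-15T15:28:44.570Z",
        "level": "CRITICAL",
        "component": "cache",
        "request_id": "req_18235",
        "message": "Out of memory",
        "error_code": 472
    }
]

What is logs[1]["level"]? "DEBUG"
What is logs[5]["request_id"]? "req_18235"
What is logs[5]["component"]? "cache"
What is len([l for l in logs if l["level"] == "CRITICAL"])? 2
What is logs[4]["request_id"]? "req_28733"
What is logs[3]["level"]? "WARNING"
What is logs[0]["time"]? "2024-01-15T15:07:41.234Z"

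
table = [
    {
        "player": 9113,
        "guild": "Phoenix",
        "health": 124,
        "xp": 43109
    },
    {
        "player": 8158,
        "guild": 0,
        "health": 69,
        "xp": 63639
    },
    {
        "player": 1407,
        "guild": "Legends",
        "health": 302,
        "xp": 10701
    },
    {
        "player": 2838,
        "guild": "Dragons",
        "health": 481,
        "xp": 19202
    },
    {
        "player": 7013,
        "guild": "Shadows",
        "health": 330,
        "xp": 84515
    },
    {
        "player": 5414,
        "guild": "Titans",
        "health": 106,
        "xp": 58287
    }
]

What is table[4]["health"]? 330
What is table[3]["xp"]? 19202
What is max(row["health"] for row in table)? 481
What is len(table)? 6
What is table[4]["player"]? 7013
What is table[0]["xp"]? 43109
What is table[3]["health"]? 481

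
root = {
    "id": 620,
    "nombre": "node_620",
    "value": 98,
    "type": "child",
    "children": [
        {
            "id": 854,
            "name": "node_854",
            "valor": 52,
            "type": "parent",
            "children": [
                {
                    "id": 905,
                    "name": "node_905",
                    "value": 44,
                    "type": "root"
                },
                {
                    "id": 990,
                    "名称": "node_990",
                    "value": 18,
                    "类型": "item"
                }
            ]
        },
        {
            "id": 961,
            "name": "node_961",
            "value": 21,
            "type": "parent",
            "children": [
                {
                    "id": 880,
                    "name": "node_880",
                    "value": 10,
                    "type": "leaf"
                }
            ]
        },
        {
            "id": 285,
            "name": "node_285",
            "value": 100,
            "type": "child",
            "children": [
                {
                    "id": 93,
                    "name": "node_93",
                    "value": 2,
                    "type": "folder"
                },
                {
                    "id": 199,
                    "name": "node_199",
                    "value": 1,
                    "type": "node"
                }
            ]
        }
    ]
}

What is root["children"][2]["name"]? "node_285"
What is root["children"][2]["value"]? 100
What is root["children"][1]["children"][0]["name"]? "node_880"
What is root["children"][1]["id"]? 961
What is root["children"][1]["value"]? 21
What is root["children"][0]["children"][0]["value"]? 44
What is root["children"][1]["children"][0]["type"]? "leaf"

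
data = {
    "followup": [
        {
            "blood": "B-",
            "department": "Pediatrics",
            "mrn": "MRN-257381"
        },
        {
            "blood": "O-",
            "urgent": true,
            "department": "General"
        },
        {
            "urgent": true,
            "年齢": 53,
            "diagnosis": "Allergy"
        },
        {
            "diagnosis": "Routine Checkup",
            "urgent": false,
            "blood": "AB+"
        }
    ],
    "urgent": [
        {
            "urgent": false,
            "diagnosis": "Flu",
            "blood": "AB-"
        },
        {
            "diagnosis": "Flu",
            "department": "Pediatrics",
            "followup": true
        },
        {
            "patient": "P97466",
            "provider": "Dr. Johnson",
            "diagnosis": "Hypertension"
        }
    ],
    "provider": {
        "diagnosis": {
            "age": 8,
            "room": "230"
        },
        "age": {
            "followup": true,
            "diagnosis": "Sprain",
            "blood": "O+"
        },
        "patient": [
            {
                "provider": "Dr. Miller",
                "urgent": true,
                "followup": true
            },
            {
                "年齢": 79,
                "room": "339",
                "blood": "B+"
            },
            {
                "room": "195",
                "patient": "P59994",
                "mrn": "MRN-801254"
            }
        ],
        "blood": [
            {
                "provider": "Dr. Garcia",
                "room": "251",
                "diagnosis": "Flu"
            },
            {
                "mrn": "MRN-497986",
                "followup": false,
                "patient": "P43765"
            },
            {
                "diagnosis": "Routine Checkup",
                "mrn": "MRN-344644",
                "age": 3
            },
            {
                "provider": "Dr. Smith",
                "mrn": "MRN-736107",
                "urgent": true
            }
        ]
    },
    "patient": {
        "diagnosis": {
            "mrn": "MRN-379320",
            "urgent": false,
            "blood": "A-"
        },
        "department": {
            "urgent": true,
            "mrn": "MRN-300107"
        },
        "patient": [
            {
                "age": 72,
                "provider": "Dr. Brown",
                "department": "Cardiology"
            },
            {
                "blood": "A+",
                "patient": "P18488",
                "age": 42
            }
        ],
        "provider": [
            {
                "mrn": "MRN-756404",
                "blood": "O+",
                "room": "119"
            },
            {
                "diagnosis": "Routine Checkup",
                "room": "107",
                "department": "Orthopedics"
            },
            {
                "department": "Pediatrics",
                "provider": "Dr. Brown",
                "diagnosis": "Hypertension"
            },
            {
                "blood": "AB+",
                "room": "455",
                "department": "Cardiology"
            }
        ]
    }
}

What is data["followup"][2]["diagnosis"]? "Allergy"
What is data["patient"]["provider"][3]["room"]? "455"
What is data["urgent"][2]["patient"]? "P97466"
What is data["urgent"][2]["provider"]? "Dr. Johnson"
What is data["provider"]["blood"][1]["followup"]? False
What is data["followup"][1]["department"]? "General"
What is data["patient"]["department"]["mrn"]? "MRN-300107"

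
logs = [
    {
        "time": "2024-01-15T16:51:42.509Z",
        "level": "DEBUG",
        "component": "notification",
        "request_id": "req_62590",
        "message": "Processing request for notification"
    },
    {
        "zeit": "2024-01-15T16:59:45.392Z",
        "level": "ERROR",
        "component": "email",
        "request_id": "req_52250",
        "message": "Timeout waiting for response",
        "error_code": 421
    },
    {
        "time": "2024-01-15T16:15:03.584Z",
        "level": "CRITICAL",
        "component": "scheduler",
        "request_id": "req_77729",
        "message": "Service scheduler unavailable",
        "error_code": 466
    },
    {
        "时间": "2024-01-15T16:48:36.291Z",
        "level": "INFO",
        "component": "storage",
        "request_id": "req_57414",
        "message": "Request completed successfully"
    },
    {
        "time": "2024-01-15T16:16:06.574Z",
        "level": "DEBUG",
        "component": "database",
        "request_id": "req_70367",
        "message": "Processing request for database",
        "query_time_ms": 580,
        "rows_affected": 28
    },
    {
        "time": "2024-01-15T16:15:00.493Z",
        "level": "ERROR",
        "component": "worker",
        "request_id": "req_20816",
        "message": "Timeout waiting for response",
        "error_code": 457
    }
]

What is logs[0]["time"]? "2024-01-15T16:51:42.509Z"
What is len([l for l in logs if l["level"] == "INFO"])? 1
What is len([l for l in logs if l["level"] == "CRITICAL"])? 1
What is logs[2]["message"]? "Service scheduler unavailable"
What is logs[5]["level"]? "ERROR"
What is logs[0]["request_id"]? "req_62590"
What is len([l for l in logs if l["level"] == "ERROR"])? 2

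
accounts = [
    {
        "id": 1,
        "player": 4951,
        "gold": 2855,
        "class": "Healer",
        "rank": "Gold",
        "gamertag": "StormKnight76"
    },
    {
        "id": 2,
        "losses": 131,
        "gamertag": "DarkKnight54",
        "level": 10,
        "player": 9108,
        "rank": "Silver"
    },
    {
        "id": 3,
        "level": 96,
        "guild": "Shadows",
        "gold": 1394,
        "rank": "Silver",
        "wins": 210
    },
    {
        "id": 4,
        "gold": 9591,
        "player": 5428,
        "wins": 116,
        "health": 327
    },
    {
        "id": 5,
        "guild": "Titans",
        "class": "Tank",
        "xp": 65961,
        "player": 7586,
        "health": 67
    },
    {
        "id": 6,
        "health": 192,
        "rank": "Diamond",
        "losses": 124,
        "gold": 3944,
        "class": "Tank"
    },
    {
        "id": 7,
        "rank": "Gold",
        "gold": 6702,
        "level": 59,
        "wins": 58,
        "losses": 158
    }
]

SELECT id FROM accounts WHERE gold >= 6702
[4, 7]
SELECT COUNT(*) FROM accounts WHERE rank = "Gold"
2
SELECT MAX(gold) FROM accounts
9591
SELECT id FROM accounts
[1, 2, 3, 4, 5, 6, 7]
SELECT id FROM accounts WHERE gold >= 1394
[1, 3, 4, 6, 7]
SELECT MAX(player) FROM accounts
9108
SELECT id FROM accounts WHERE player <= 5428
[1, 4]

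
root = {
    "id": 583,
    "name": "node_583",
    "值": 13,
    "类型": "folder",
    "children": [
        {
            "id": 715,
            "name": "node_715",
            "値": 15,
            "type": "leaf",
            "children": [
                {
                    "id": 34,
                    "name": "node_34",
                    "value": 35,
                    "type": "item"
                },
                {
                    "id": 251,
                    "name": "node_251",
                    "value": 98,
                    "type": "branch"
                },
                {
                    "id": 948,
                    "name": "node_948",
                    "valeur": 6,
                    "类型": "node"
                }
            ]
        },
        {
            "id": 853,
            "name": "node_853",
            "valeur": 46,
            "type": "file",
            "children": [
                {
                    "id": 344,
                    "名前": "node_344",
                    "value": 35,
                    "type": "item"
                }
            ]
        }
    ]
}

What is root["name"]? "node_583"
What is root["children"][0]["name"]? "node_715"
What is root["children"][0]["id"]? 715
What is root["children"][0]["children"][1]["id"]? 251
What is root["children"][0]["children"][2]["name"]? "node_948"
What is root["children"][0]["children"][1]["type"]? "branch"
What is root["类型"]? "folder"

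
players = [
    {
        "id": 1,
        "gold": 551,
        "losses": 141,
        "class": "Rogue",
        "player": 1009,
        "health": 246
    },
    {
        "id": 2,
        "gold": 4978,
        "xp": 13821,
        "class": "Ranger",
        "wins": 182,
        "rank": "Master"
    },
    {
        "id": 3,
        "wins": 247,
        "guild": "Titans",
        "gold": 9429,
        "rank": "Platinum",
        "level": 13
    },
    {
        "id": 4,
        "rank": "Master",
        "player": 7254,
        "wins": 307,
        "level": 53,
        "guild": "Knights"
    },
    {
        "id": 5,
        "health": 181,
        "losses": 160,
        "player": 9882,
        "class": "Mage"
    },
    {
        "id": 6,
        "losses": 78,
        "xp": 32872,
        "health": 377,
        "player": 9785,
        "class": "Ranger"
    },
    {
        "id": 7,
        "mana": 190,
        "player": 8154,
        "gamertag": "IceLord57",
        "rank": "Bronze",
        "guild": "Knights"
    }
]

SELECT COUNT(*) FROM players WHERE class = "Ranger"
2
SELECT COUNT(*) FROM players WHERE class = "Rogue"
1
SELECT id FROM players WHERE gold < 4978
[1]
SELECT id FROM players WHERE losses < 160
[1, 6]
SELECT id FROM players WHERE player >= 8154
[5, 6, 7]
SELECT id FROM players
[1, 2, 3, 4, 5, 6, 7]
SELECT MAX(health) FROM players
377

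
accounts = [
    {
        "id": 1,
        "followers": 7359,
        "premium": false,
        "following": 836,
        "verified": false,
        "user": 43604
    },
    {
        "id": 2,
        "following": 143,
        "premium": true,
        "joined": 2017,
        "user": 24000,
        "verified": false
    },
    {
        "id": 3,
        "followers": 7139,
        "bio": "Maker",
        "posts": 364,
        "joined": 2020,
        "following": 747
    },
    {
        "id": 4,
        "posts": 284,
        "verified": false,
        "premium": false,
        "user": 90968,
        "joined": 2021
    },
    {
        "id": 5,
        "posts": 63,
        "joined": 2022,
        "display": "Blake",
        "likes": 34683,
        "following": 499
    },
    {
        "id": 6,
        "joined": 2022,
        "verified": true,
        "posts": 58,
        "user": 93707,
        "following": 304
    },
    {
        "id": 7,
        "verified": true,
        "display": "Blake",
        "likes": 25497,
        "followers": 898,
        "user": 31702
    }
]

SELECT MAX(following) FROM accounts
836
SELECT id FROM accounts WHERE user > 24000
[1, 4, 6, 7]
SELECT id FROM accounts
[1, 2, 3, 4, 5, 6, 7]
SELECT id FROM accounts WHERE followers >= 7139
[1, 3]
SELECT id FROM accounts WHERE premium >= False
[1, 2, 4]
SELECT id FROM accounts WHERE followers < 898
[]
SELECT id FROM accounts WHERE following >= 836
[1]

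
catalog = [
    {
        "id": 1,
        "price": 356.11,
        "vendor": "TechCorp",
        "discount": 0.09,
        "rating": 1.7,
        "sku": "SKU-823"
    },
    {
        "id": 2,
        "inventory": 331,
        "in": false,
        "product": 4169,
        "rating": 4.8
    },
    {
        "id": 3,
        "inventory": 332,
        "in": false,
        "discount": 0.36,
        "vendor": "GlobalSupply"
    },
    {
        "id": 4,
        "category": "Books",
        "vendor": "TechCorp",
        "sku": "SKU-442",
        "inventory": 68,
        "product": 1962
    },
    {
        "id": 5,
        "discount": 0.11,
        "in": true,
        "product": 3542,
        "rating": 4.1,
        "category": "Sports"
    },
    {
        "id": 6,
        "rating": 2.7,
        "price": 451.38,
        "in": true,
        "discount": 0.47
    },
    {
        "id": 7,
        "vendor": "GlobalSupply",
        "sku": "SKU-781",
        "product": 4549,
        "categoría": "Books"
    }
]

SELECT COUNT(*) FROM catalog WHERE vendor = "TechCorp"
2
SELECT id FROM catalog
[1, 2, 3, 4, 5, 6, 7]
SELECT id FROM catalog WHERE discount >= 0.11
[3, 5, 6]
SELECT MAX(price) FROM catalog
451.38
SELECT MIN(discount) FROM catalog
0.09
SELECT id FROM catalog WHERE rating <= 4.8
[1, 2, 5, 6]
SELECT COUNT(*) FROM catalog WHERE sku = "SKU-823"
1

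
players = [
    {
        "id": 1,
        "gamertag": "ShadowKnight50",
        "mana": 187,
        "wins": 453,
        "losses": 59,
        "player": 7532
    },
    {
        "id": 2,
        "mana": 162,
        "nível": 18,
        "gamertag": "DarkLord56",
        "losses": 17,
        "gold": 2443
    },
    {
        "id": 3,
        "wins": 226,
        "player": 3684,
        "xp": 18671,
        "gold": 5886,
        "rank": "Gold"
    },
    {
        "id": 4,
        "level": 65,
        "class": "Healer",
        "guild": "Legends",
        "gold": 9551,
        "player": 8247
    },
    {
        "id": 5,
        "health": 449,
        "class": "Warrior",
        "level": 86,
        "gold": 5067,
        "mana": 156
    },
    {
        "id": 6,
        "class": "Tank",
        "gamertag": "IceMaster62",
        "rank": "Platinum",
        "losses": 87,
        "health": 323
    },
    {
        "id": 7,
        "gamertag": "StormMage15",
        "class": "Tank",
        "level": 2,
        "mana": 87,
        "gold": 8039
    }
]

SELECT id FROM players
[1, 2, 3, 4, 5, 6, 7]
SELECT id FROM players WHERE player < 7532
[3]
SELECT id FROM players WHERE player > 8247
[]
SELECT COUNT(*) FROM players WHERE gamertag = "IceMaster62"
1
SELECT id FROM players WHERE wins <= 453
[1, 3]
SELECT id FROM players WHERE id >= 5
[5, 6, 7]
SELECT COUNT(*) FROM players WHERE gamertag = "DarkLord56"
1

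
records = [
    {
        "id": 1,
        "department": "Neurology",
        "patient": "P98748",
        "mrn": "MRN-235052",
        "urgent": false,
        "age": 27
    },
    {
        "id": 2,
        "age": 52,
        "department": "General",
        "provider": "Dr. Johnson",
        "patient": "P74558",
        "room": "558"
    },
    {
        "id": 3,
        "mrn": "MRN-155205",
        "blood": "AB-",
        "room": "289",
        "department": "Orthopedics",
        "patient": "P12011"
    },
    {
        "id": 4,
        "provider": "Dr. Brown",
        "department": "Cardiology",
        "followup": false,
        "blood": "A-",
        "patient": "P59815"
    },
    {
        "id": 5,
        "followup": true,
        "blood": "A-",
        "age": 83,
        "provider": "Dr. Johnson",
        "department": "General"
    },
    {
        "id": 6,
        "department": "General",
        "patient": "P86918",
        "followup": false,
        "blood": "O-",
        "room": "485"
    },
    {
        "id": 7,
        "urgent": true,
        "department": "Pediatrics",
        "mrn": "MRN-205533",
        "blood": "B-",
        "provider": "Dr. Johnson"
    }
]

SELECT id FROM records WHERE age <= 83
[1, 2, 5]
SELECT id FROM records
[1, 2, 3, 4, 5, 6, 7]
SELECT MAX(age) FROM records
83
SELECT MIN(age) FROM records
27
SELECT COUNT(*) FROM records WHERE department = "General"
3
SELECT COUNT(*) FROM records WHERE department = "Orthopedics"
1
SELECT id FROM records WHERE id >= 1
[1, 2, 3, 4, 5, 6, 7]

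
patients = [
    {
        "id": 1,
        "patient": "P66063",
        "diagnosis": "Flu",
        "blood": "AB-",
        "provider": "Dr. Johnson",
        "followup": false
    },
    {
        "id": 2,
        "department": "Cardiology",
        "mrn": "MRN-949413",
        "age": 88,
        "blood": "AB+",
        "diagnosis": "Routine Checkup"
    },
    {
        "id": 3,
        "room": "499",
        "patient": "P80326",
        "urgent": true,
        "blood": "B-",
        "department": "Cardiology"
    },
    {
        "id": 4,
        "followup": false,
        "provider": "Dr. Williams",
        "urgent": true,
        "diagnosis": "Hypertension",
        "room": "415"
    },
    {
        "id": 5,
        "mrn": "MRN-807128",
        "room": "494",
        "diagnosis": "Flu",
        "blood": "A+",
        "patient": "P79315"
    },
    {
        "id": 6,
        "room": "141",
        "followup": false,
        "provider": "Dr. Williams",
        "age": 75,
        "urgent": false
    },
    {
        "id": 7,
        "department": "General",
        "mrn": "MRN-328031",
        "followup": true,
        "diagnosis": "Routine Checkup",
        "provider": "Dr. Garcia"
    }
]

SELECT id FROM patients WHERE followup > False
[7]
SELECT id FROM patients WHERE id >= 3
[3, 4, 5, 6, 7]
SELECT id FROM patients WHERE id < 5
[1, 2, 3, 4]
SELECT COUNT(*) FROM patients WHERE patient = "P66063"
1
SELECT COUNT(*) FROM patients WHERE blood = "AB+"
1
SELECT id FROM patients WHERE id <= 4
[1, 2, 3, 4]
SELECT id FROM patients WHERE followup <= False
[1, 4, 6]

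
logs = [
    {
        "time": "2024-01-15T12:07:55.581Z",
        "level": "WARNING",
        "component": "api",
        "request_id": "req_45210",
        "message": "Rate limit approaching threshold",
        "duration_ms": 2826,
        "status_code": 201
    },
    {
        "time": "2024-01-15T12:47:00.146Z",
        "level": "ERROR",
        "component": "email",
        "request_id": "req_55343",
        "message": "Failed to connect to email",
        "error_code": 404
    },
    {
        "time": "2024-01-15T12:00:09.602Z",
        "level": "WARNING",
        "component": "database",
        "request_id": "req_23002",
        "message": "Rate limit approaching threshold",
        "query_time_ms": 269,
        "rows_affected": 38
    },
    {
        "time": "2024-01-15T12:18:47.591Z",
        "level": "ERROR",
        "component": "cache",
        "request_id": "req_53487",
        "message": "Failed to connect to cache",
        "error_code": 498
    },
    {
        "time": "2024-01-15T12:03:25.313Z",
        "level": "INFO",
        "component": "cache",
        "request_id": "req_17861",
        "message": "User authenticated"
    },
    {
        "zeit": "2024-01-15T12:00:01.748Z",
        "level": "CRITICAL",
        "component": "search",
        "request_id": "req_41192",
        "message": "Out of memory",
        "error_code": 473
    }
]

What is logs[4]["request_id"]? "req_17861"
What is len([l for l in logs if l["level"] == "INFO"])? 1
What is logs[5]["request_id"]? "req_41192"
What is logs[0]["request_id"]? "req_45210"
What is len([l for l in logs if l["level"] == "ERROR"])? 2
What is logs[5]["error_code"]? 473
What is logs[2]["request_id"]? "req_23002"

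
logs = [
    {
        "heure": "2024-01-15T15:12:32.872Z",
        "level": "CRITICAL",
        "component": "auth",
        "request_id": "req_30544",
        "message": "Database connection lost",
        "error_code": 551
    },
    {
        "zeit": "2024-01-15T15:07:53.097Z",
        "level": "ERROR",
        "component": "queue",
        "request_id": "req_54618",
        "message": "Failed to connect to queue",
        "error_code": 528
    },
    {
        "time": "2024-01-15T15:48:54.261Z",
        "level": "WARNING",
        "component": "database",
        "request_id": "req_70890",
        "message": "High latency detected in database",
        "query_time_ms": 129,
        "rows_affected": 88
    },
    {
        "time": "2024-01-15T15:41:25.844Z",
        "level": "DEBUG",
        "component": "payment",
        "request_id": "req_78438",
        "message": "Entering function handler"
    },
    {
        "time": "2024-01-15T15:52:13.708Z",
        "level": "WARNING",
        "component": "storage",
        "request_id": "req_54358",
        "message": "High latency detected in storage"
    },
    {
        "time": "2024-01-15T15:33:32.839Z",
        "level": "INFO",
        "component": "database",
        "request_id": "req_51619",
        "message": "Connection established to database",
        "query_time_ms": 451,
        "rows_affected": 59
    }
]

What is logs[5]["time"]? "2024-01-15T15:33:32.839Z"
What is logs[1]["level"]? "ERROR"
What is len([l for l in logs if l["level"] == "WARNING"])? 2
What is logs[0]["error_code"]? 551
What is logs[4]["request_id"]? "req_54358"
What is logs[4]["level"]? "WARNING"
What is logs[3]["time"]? "2024-01-15T15:41:25.844Z"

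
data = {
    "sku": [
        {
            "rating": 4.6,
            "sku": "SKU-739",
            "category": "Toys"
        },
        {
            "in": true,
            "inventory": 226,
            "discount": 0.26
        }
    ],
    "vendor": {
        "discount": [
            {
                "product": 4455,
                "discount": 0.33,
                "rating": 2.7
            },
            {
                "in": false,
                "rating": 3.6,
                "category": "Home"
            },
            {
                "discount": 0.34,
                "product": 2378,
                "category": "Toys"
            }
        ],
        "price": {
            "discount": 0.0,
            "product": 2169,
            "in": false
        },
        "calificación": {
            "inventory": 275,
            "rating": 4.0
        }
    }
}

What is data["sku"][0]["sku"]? "SKU-739"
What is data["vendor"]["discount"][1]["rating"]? 3.6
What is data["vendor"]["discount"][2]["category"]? "Toys"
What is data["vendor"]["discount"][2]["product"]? 2378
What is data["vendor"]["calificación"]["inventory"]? 275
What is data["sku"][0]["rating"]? 4.6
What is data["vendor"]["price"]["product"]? 2169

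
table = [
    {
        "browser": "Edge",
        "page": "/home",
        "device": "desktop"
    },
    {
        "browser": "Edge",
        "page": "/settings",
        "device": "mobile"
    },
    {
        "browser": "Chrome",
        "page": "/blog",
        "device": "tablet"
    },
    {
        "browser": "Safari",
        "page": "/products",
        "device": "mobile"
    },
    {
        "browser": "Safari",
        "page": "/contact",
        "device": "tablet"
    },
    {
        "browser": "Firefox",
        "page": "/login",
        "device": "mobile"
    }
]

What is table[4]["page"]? "/contact"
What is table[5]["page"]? "/login"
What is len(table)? 6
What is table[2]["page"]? "/blog"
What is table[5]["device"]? "mobile"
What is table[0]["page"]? "/home"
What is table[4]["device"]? "tablet"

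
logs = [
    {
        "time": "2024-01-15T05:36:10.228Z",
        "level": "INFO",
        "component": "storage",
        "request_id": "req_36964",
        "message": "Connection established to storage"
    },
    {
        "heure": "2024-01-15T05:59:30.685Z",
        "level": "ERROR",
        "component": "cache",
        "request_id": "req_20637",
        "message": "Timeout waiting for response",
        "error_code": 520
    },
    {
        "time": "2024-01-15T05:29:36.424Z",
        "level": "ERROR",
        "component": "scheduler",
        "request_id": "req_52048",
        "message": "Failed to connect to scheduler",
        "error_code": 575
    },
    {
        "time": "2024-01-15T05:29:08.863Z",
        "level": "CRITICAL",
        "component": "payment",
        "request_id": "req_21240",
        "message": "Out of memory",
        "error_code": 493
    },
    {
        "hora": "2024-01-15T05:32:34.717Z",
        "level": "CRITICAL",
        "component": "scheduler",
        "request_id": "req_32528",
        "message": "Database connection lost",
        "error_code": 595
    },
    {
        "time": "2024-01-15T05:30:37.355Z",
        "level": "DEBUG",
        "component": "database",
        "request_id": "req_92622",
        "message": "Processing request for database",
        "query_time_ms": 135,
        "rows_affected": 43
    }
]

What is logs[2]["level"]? "ERROR"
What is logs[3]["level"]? "CRITICAL"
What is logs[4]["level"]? "CRITICAL"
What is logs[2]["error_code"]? 575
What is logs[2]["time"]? "2024-01-15T05:29:36.424Z"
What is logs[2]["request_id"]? "req_52048"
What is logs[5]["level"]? "DEBUG"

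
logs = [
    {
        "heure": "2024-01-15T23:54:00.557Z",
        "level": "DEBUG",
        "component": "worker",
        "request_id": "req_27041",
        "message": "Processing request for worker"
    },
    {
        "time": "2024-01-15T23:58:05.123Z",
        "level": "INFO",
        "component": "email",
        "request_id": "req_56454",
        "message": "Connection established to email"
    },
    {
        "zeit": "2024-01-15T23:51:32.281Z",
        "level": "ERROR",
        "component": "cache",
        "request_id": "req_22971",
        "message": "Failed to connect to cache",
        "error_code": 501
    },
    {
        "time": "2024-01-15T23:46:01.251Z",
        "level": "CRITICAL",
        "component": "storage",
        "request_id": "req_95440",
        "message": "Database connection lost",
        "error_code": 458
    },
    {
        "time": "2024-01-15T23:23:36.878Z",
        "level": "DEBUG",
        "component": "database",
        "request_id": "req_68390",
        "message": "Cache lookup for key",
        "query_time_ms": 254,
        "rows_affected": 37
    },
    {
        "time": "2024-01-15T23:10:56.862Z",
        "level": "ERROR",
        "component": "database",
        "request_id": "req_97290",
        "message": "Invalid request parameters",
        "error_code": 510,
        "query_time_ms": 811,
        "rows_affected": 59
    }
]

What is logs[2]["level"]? "ERROR"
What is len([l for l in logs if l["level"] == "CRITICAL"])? 1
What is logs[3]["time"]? "2024-01-15T23:46:01.251Z"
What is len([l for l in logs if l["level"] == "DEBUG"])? 2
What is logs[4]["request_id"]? "req_68390"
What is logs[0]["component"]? "worker"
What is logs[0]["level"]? "DEBUG"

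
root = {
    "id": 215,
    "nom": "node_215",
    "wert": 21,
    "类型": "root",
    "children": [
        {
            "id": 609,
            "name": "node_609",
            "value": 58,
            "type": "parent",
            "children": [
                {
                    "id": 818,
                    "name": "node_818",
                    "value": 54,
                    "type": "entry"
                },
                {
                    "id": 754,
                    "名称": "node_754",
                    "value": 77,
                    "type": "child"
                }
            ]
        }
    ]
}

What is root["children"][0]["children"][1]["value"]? 77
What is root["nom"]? "node_215"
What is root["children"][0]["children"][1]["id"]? 754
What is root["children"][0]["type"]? "parent"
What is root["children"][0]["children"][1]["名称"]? "node_754"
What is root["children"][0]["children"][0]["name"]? "node_818"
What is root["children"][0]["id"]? 609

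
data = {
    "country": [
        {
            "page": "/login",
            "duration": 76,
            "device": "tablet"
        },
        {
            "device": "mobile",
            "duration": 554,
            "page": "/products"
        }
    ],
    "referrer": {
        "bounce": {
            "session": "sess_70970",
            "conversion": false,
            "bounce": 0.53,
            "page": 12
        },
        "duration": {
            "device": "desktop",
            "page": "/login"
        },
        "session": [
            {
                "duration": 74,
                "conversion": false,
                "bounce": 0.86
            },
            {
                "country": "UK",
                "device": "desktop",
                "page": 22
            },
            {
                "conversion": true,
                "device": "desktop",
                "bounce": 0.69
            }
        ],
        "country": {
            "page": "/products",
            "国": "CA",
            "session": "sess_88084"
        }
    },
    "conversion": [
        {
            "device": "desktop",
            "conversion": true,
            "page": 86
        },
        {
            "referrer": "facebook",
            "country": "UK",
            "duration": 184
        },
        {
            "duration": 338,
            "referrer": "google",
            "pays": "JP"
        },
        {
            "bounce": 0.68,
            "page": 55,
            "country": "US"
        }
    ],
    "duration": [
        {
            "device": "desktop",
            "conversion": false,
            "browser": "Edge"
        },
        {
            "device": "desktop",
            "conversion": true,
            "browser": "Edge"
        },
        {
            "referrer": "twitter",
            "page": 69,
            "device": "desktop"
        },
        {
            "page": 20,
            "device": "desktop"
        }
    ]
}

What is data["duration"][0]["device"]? "desktop"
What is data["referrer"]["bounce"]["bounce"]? 0.53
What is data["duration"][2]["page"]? 69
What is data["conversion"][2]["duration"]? 338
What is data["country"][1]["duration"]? 554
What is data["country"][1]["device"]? "mobile"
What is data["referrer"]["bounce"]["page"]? 12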